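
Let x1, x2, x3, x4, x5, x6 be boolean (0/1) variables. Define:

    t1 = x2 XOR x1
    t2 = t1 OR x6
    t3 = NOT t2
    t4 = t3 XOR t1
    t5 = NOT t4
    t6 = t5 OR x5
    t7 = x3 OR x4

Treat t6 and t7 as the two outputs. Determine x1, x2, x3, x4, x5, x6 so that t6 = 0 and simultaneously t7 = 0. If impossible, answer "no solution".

Check with x1=0, x2=1, x3=0, x4=0, x5=0, x6=1:
t1 = x2 XOR x1 = 1 XOR 0 = 1
t2 = t1 OR x6 = 1 OR 1 = 1
t3 = NOT t2 = NOT 1 = 0
t4 = t3 XOR t1 = 0 XOR 1 = 1
t5 = NOT t4 = NOT 1 = 0
t6 = t5 OR x5 = 0 OR 0 = 0
t7 = x3 OR x4 = 0 OR 0 = 0
So t6 = 0 and t7 = 0.

x1=0, x2=1, x3=0, x4=0, x5=0, x6=1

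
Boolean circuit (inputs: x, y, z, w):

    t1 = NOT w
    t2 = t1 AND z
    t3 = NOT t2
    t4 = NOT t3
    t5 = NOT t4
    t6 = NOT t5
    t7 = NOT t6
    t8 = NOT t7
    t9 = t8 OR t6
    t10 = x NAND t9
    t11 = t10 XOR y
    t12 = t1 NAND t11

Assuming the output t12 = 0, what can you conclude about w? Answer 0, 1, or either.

t12 = t1 NAND t11 must be 0, so both t1 = 1 and t11 = 1.
t1 = NOT w must be 1, so w = 0.
t11 = t10 XOR y must be 1, so t10 and y differ.
Every assignment with t12 = 0 has w = 0; there are 4 such assignment(s).
  x=0, y=0, z=0, w=0
  x=0, y=0, z=1, w=0
  x=1, y=0, z=0, w=0
  x=1, y=1, z=1, w=0

0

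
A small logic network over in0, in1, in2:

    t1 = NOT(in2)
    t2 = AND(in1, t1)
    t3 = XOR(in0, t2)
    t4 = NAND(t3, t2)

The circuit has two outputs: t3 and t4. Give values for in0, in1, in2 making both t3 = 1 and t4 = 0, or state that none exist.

in0=0, in1=1, in2=0

Check with in0=0, in1=1, in2=0:
t1 = NOT(in2) = NOT 0 = 1
t2 = AND(in1, t1) = AND(1, 1) = 1
t3 = XOR(in0, t2) = XOR(0, 1) = 1
t4 = NAND(t3, t2) = NAND(1, 1) = 0
So t3 = 1 and t4 = 0.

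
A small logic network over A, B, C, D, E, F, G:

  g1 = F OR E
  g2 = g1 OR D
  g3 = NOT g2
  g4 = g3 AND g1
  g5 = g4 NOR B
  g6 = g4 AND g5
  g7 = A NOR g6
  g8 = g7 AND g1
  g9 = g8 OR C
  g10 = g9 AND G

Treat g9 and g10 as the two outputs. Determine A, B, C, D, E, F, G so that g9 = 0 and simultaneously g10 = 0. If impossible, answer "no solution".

A=0, B=1, C=0, D=1, E=0, F=0, G=0

Check with A=0, B=1, C=0, D=1, E=0, F=0, G=0:
g1 = F OR E = 0 OR 0 = 0
g2 = g1 OR D = 0 OR 1 = 1
g3 = NOT g2 = NOT 1 = 0
g4 = g3 AND g1 = 0 AND 0 = 0
g5 = g4 NOR B = 0 NOR 1 = 0
g6 = g4 AND g5 = 0 AND 0 = 0
g7 = A NOR g6 = 0 NOR 0 = 1
g8 = g7 AND g1 = 1 AND 0 = 0
g9 = g8 OR C = 0 OR 0 = 0
g10 = g9 AND G = 0 AND 0 = 0
So g9 = 0 and g10 = 0.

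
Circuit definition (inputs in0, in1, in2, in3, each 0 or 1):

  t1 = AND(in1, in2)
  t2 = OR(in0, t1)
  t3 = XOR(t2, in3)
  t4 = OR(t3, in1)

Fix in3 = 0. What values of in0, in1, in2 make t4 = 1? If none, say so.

in0=1, in1=0, in2=1

Check with in3 = 0 and in0=1, in1=0, in2=1:
t1 = AND(in1, in2) = AND(0, 1) = 0
t2 = OR(in0, t1) = OR(1, 0) = 1
t3 = XOR(t2, in3) = XOR(1, 0) = 1
t4 = OR(t3, in1) = OR(1, 0) = 1
So t4 = 1.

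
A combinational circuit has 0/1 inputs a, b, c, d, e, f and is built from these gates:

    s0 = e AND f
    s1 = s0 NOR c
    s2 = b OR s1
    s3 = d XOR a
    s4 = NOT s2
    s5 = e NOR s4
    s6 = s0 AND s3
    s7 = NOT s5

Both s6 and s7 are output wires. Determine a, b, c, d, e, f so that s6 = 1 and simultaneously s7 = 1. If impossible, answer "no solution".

a=0 b=1 c=0 d=1 e=1 f=1

Check with a=0 b=1 c=0 d=1 e=1 f=1:
s0 = e AND f = 1 AND 1 = 1
s1 = s0 NOR c = 1 NOR 0 = 0
s2 = b OR s1 = 1 OR 0 = 1
s3 = d XOR a = 1 XOR 0 = 1
s4 = NOT s2 = NOT 1 = 0
s5 = e NOR s4 = 1 NOR 0 = 0
s6 = s0 AND s3 = 1 AND 1 = 1
s7 = NOT s5 = NOT 0 = 1
So s6 = 1 and s7 = 1.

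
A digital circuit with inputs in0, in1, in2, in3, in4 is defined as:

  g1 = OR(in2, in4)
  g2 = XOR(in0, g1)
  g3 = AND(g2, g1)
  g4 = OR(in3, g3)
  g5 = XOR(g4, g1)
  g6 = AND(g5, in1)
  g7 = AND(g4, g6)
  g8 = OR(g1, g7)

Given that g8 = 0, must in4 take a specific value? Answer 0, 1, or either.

g8 = OR(g1, g7) must be 0, so both g1 = 0 and g7 = 0.
g1 = OR(in2, in4) must be 0, so both in2 = 0 and in4 = 0.
g7 = AND(g4, g6) must be 0, so at least one of g4, g6 is 0.
Every assignment with g8 = 0 has in4 = 0; there are 6 such assignment(s).

0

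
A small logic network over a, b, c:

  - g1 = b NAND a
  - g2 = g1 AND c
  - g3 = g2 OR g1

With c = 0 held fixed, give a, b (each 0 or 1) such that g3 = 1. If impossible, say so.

a=0, b=1

g3 = g2 OR g1 must be 1, so at least one of g2, g1 is 1.
Check with c = 0 and a=0, b=1:
g1 = b NAND a = 1 NAND 0 = 1
g2 = g1 AND c = 1 AND 0 = 0
g3 = g2 OR g1 = 0 OR 1 = 1
So g3 = 1.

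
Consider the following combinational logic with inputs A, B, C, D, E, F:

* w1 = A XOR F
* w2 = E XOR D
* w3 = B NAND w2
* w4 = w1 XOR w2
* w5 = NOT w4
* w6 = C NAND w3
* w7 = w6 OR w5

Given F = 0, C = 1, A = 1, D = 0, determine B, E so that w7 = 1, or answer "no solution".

w7 = w6 OR w5 must be 1, so at least one of w6, w5 is 1.
Check with F = 0, C = 1, A = 1, D = 0 and B=0, E=1:
w1 = A XOR F = 1 XOR 0 = 1
w2 = E XOR D = 1 XOR 0 = 1
w3 = B NAND w2 = 0 NAND 1 = 1
w4 = w1 XOR w2 = 1 XOR 1 = 0
w5 = NOT w4 = NOT 0 = 1
w6 = C NAND w3 = 1 NAND 1 = 0
w7 = w6 OR w5 = 0 OR 1 = 1
So w7 = 1.

B=0 E=1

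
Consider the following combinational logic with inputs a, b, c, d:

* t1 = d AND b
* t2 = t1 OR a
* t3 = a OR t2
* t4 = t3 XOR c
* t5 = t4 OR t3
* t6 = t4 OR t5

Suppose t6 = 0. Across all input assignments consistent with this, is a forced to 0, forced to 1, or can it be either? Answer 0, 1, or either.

t6 = t4 OR t5 must be 0, so both t4 = 0 and t5 = 0.
t4 = t3 XOR c must be 0, so t3 and c are equal.
t5 = t4 OR t3 must be 0, so both t4 = 0 and t3 = 0.
Every assignment with t6 = 0 has a = 0; there are 3 such assignment(s).
  a=0, b=0, c=0, d=0
  a=0, b=0, c=0, d=1
  a=0, b=1, c=0, d=0

0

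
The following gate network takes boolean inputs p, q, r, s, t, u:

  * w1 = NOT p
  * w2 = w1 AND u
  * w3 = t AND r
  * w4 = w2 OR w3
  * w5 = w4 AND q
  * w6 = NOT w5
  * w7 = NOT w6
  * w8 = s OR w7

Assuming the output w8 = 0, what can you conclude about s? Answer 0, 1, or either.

0

w8 = s OR w7 must be 0, so both s = 0 and w7 = 0.
w7 = NOT w6 must be 0, so w6 = 1.
Every assignment with w8 = 0 has s = 0; there are 25 such assignment(s).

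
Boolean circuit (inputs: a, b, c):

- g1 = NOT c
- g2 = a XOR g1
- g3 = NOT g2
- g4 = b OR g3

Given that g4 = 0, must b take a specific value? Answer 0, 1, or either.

0

g4 = b OR g3 must be 0, so both b = 0 and g3 = 0.
Every assignment with g4 = 0 has b = 0; there are 2 such assignment(s).
  a=0, b=0, c=0
  a=1, b=0, c=1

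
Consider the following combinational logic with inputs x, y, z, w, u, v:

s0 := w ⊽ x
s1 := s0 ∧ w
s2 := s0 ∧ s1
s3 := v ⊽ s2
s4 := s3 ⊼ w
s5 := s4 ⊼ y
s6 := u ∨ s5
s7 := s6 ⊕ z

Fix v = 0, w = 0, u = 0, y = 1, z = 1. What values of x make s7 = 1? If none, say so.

Check with v = 0, w = 0, u = 0, y = 1, z = 1 and x=1:
s0 = w ⊽ x = 0 ⊽ 1 = 0
s1 = s0 ∧ w = 0 ∧ 0 = 0
s2 = s0 ∧ s1 = 0 ∧ 0 = 0
s3 = v ⊽ s2 = 0 ⊽ 0 = 1
s4 = s3 ⊼ w = 1 ⊼ 0 = 1
s5 = s4 ⊼ y = 1 ⊼ 1 = 0
s6 = u ∨ s5 = 0 ∨ 0 = 0
s7 = s6 ⊕ z = 0 ⊕ 1 = 1
So s7 = 1.

x=1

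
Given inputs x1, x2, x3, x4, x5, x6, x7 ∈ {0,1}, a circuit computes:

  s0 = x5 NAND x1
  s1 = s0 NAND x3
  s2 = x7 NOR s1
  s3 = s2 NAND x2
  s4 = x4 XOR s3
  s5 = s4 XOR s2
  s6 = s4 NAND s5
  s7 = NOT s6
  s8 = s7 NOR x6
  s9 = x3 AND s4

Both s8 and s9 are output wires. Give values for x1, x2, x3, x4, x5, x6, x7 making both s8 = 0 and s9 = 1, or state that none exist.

Check with x1=1, x2=1, x3=1, x4=0, x5=1, x6=1, x7=1:
s0 = x5 NAND x1 = 1 NAND 1 = 0
s1 = s0 NAND x3 = 0 NAND 1 = 1
s2 = x7 NOR s1 = 1 NOR 1 = 0
s3 = s2 NAND x2 = 0 NAND 1 = 1
s4 = x4 XOR s3 = 0 XOR 1 = 1
s5 = s4 XOR s2 = 1 XOR 0 = 1
s6 = s4 NAND s5 = 1 NAND 1 = 0
s7 = NOT s6 = NOT 0 = 1
s8 = s7 NOR x6 = 1 NOR 1 = 0
s9 = x3 AND s4 = 1 AND 1 = 1
So s8 = 0 and s9 = 1.

x1=1, x2=1, x3=1, x4=0, x5=1, x6=1, x7=1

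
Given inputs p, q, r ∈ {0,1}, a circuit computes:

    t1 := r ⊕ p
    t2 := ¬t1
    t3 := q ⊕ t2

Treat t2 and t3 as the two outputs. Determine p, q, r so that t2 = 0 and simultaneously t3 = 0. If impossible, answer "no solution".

Check with p=0, q=0, r=1:
t1 = r ⊕ p = 1 ⊕ 0 = 1
t2 = ¬t1 = ¬1 = 0
t3 = q ⊕ t2 = 0 ⊕ 0 = 0
So t2 = 0 and t3 = 0.

p=0, q=0, r=1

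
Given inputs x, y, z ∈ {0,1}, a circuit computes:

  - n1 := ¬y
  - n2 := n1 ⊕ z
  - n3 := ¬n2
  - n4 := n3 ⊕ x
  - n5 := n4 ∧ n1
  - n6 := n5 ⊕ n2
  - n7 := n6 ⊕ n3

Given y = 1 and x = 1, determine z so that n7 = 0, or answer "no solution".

no solution exists

With y = 1 and x = 1 fixed, none of the 2 settings of z give n7 = 0.
For example, with z=0:
n1 = ¬y = ¬1 = 0
n2 = n1 ⊕ z = 0 ⊕ 0 = 0
n3 = ¬n2 = ¬0 = 1
n4 = n3 ⊕ x = 1 ⊕ 1 = 0
n5 = n4 ∧ n1 = 0 ∧ 0 = 0
n6 = n5 ⊕ n2 = 0 ⊕ 0 = 0
n7 = n6 ⊕ n3 = 0 ⊕ 1 = 1
giving n7 = 1 ≠ 0.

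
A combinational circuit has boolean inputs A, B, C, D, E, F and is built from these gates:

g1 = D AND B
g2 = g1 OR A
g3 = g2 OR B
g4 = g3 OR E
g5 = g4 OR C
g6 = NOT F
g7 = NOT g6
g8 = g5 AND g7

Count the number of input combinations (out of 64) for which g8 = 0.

34

g8 = g5 AND g7 must be 0, so at least one of g5, g7 is 0.
Enumerating the 64 input combinations, 34 give g8 = 0 and 30 give g8 = 1.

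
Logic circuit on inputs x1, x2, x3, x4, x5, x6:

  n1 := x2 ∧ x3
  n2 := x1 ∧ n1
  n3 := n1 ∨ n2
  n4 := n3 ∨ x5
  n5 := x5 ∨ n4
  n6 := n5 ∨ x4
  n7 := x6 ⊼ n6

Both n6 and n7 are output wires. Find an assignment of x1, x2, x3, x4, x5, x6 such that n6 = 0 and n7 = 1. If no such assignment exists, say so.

x1=1, x2=0, x3=1, x4=0, x5=0, x6=0

Check with x1=1, x2=0, x3=1, x4=0, x5=0, x6=0:
n1 = x2 ∧ x3 = 0 ∧ 1 = 0
n2 = x1 ∧ n1 = 1 ∧ 0 = 0
n3 = n1 ∨ n2 = 0 ∨ 0 = 0
n4 = n3 ∨ x5 = 0 ∨ 0 = 0
n5 = x5 ∨ n4 = 0 ∨ 0 = 0
n6 = n5 ∨ x4 = 0 ∨ 0 = 0
n7 = x6 ⊼ n6 = 0 ⊼ 0 = 1
So n6 = 0 and n7 = 1.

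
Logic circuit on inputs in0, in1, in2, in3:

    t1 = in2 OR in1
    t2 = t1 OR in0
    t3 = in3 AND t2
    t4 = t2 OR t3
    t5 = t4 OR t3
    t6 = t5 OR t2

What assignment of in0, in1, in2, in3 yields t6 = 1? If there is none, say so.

Check with in0=1, in1=0, in2=0, in3=0:
t1 = in2 OR in1 = 0 OR 0 = 0
t2 = t1 OR in0 = 0 OR 1 = 1
t3 = in3 AND t2 = 0 AND 1 = 0
t4 = t2 OR t3 = 1 OR 0 = 1
t5 = t4 OR t3 = 1 OR 0 = 1
t6 = t5 OR t2 = 1 OR 1 = 1
So t6 = 1 as required.

in0=1, in1=0, in2=0, in3=0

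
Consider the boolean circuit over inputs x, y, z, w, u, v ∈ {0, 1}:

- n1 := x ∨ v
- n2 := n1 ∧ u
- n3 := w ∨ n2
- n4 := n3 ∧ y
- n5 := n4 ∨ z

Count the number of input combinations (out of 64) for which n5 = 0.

21

n5 = n4 ∨ z must be 0, so both n4 = 0 and z = 0.
n4 = n3 ∧ y must be 0, so at least one of n3, y is 0.
Enumerating the 64 input combinations, 21 give n5 = 0 and 43 give n5 = 1.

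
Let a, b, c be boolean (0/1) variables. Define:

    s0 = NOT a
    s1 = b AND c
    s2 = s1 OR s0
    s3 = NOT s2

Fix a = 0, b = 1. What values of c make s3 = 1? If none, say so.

With a = 0, b = 1 fixed, none of the 2 settings of c give s3 = 1.
For example, with c=0:
s0 = NOT a = NOT 0 = 1
s1 = b AND c = 1 AND 0 = 0
s2 = s1 OR s0 = 0 OR 1 = 1
s3 = NOT s2 = NOT 1 = 0
giving s3 = 0 ≠ 1.

no solution exists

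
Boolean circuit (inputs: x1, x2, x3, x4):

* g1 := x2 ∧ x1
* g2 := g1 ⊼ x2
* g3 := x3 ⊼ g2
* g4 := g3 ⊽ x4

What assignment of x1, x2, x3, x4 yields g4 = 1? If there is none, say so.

x1=1, x2=0, x3=1, x4=0

Check with x1=1, x2=0, x3=1, x4=0:
g1 = x2 ∧ x1 = 0 ∧ 1 = 0
g2 = g1 ⊼ x2 = 0 ⊼ 0 = 1
g3 = x3 ⊼ g2 = 1 ⊼ 1 = 0
g4 = g3 ⊽ x4 = 0 ⊽ 0 = 1
So g4 = 1 as required.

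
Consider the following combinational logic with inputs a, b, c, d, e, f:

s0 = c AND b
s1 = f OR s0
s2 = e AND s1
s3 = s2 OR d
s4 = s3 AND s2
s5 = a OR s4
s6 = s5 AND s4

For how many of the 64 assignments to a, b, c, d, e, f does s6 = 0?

44

s6 = s5 AND s4 must be 0, so at least one of s5, s4 is 0.
Enumerating the 64 input combinations, 44 give s6 = 0 and 20 give s6 = 1.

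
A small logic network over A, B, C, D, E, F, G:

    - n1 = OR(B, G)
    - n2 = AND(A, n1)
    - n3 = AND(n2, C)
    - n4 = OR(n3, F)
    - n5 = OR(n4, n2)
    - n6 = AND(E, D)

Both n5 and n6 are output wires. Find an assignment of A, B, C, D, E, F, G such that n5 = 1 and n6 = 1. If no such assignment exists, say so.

Check with A=0, B=0, C=0, D=1, E=1, F=1, G=0:
n1 = OR(B, G) = OR(0, 0) = 0
n2 = AND(A, n1) = AND(0, 0) = 0
n3 = AND(n2, C) = AND(0, 0) = 0
n4 = OR(n3, F) = OR(0, 1) = 1
n5 = OR(n4, n2) = OR(1, 0) = 1
n6 = AND(E, D) = AND(1, 1) = 1
So n5 = 1 and n6 = 1.

A=0, B=0, C=0, D=1, E=1, F=1, G=0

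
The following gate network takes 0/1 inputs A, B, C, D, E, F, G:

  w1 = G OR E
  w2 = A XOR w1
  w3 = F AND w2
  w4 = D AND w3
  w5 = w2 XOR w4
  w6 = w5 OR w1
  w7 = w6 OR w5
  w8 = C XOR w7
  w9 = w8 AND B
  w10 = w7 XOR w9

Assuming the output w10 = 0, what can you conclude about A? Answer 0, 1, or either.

either

Both values of A occur among assignments with w10 = 0:
  A=0: A=0, B=0, C=0, D=0, E=0, F=0, G=0
  A=1: A=1, B=0, C=0, D=1, E=0, F=1, G=0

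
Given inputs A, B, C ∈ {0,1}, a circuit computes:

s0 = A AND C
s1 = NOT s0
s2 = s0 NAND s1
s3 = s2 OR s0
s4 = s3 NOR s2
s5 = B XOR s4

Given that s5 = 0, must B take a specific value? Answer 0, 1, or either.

s5 = B XOR s4 must be 0, so B and s4 are equal.
Every assignment with s5 = 0 has B = 0; there are 4 such assignment(s).
  A=0, B=0, C=0
  A=0, B=0, C=1
  A=1, B=0, C=0
  A=1, B=0, C=1

0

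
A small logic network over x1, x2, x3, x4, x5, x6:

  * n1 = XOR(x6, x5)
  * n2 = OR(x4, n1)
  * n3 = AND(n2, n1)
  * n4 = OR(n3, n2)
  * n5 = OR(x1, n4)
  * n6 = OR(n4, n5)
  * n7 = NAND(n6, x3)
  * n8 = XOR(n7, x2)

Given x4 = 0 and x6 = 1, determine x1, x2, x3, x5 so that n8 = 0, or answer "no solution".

n8 = XOR(n7, x2) must be 0, so n7 and x2 are equal.
Check with x4 = 0 and x6 = 1 and x1=0, x2=1, x3=0, x5=1:
n1 = XOR(x6, x5) = XOR(1, 1) = 0
n2 = OR(x4, n1) = OR(0, 0) = 0
n3 = AND(n2, n1) = AND(0, 0) = 0
n4 = OR(n3, n2) = OR(0, 0) = 0
n5 = OR(x1, n4) = OR(0, 0) = 0
n6 = OR(n4, n5) = OR(0, 0) = 0
n7 = NAND(n6, x3) = NAND(0, 0) = 1
n8 = XOR(n7, x2) = XOR(1, 1) = 0
So n8 = 0.

x1=0, x2=1, x3=0, x5=1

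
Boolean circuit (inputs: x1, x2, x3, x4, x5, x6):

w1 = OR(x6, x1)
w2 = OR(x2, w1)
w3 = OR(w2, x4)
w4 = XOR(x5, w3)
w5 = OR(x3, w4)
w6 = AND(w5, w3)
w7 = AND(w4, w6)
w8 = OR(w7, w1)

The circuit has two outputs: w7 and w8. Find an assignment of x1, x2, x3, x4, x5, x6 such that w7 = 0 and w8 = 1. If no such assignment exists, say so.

x1=0, x2=1, x3=1, x4=1, x5=1, x6=1

Check with x1=0, x2=1, x3=1, x4=1, x5=1, x6=1:
w1 = OR(x6, x1) = OR(1, 0) = 1
w2 = OR(x2, w1) = OR(1, 1) = 1
w3 = OR(w2, x4) = OR(1, 1) = 1
w4 = XOR(x5, w3) = XOR(1, 1) = 0
w5 = OR(x3, w4) = OR(1, 0) = 1
w6 = AND(w5, w3) = AND(1, 1) = 1
w7 = AND(w4, w6) = AND(0, 1) = 0
w8 = OR(w7, w1) = OR(0, 1) = 1
So w7 = 0 and w8 = 1.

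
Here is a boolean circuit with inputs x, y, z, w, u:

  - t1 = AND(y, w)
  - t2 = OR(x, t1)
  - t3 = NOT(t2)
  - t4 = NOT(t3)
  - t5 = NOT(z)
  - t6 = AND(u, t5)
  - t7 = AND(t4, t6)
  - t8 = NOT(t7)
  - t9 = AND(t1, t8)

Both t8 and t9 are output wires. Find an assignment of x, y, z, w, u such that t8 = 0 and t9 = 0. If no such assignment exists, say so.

x=1, y=0, z=0, w=1, u=1

Check with x=1, y=0, z=0, w=1, u=1:
t1 = AND(y, w) = AND(0, 1) = 0
t2 = OR(x, t1) = OR(1, 0) = 1
t3 = NOT(t2) = NOT 1 = 0
t4 = NOT(t3) = NOT 0 = 1
t5 = NOT(z) = NOT 0 = 1
t6 = AND(u, t5) = AND(1, 1) = 1
t7 = AND(t4, t6) = AND(1, 1) = 1
t8 = NOT(t7) = NOT 1 = 0
t9 = AND(t1, t8) = AND(0, 0) = 0
So t8 = 0 and t9 = 0.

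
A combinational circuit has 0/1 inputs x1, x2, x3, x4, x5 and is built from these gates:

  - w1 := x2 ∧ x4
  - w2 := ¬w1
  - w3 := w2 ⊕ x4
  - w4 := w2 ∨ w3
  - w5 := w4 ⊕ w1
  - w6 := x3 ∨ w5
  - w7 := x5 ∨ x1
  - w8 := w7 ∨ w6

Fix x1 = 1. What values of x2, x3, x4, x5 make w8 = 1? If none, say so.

x2=0, x3=1, x4=0, x5=0

Check with x1 = 1 and x2=0, x3=1, x4=0, x5=0:
w1 = x2 ∧ x4 = 0 ∧ 0 = 0
w2 = ¬w1 = ¬0 = 1
w3 = w2 ⊕ x4 = 1 ⊕ 0 = 1
w4 = w2 ∨ w3 = 1 ∨ 1 = 1
w5 = w4 ⊕ w1 = 1 ⊕ 0 = 1
w6 = x3 ∨ w5 = 1 ∨ 1 = 1
w7 = x5 ∨ x1 = 0 ∨ 1 = 1
w8 = w7 ∨ w6 = 1 ∨ 1 = 1
So w8 = 1.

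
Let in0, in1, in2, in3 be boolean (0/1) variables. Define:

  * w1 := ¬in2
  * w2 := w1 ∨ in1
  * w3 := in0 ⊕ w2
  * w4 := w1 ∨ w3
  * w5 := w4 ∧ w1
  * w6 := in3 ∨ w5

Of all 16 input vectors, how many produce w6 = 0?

w6 = in3 ∨ w5 must be 0, so both in3 = 0 and w5 = 0.
w5 = w4 ∧ w1 must be 0, so at least one of w4, w1 is 0.
Satisfying assignments:
  in0=0, in1=0, in2=1, in3=0
  in0=0, in1=1, in2=1, in3=0
  in0=1, in1=0, in2=1, in3=0
  in0=1, in1=1, in2=1, in3=0

4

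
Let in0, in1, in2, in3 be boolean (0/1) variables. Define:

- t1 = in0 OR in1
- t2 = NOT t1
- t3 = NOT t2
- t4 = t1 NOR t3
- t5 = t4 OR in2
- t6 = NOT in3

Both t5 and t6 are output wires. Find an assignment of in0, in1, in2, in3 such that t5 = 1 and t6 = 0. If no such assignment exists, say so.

Check with in0=1, in1=1, in2=1, in3=1:
t1 = in0 OR in1 = 1 OR 1 = 1
t2 = NOT t1 = NOT 1 = 0
t3 = NOT t2 = NOT 0 = 1
t4 = t1 NOR t3 = 1 NOR 1 = 0
t5 = t4 OR in2 = 0 OR 1 = 1
t6 = NOT in3 = NOT 1 = 0
So t5 = 1 and t6 = 0.

in0=1, in1=1, in2=1, in3=1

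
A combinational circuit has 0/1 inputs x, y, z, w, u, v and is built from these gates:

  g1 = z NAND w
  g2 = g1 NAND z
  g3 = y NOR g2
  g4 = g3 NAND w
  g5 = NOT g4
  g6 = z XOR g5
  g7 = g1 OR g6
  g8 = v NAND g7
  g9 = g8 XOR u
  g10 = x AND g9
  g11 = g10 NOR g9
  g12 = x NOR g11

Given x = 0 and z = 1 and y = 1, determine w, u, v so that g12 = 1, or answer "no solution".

w=0 u=0 v=0

g12 = x NOR g11 must be 1, so both x = 0 and g11 = 0.
g11 = g10 NOR g9 must be 0, so at least one of g10, g9 is 1.
Check with x = 0 and z = 1 and y = 1 and w=0, u=0, v=0:
g1 = z NAND w = 1 NAND 0 = 1
g2 = g1 NAND z = 1 NAND 1 = 0
g3 = y NOR g2 = 1 NOR 0 = 0
g4 = g3 NAND w = 0 NAND 0 = 1
g5 = NOT g4 = NOT 1 = 0
g6 = z XOR g5 = 1 XOR 0 = 1
g7 = g1 OR g6 = 1 OR 1 = 1
g8 = v NAND g7 = 0 NAND 1 = 1
g9 = g8 XOR u = 1 XOR 0 = 1
g10 = x AND g9 = 0 AND 1 = 0
g11 = g10 NOR g9 = 0 NOR 1 = 0
g12 = x NOR g11 = 0 NOR 0 = 1
So g12 = 1.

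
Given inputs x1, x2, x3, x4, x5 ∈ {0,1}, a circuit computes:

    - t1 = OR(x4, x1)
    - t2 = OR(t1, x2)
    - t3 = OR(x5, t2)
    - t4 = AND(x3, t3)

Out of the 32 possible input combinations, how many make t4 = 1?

15

t4 = AND(x3, t3) must be 1, so both x3 = 1 and t3 = 1.
t3 = OR(x5, t2) must be 1, so at least one of x5, t2 is 1.
Enumerating the 32 input combinations, 15 give t4 = 1 and 17 give t4 = 0.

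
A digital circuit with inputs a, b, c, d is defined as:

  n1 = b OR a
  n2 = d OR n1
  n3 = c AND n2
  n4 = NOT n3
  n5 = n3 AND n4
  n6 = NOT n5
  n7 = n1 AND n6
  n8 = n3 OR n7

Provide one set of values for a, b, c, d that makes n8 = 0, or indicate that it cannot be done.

a=0, b=0, c=0, d=1

n8 = n3 OR n7 must be 0, so both n3 = 0 and n7 = 0.
n3 = c AND n2 must be 0, so at least one of c, n2 is 0.
Check with a=0, b=0, c=0, d=1:
n1 = b OR a = 0 OR 0 = 0
n2 = d OR n1 = 1 OR 0 = 1
n3 = c AND n2 = 0 AND 1 = 0
n4 = NOT n3 = NOT 0 = 1
n5 = n3 AND n4 = 0 AND 1 = 0
n6 = NOT n5 = NOT 0 = 1
n7 = n1 AND n6 = 0 AND 1 = 0
n8 = n3 OR n7 = 0 OR 0 = 0
So n8 = 0 as required.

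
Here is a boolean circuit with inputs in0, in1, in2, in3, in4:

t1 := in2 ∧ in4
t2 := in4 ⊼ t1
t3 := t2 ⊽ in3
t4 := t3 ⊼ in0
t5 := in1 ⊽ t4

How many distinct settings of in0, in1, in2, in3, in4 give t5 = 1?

1

t5 = in1 ⊽ t4 must be 1, so both in1 = 0 and t4 = 0.
t4 = t3 ⊼ in0 must be 0, so both t3 = 1 and in0 = 1.
Enumerating the 32 input combinations, 1 give t5 = 1 and 31 give t5 = 0.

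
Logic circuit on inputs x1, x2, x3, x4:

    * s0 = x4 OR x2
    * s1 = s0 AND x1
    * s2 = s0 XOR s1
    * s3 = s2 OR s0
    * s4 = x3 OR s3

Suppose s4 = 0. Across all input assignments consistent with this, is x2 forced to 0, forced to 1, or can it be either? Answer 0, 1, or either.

0

s4 = x3 OR s3 must be 0, so both x3 = 0 and s3 = 0.
Every assignment with s4 = 0 has x2 = 0; there are 2 such assignment(s).
  x1=0, x2=0, x3=0, x4=0
  x1=1, x2=0, x3=0, x4=0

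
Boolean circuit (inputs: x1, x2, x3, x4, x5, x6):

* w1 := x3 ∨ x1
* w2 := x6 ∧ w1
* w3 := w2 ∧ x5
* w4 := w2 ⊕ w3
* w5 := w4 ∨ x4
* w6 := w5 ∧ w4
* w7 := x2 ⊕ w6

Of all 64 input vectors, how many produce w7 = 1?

w7 = x2 ⊕ w6 must be 1, so x2 and w6 differ.
Enumerating the 64 input combinations, 32 give w7 = 1 and 32 give w7 = 0.

32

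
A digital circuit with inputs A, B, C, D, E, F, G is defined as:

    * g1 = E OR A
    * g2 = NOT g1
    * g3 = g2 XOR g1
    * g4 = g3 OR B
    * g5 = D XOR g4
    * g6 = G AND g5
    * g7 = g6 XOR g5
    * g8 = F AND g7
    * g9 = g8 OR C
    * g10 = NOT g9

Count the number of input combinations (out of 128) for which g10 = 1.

g10 = NOT g9 must be 1, so g9 = 0.
Enumerating the 128 input combinations, 56 give g10 = 1 and 72 give g10 = 0.

56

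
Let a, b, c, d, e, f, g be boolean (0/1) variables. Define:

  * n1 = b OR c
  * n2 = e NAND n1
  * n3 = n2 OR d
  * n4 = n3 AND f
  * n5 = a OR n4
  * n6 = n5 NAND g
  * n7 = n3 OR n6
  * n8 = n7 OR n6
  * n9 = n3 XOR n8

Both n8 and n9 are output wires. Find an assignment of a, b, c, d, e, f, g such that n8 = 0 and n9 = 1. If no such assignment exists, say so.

Across all 128 input combinations, none give both n8 = 0 and n9 = 1.

no solution exists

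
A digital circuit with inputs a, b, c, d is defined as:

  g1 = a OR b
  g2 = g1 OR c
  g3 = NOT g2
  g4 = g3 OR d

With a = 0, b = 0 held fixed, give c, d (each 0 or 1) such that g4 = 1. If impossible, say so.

g4 = g3 OR d must be 1, so at least one of g3, d is 1.
Check with a = 0, b = 0 and c=1, d=1:
g1 = a OR b = 0 OR 0 = 0
g2 = g1 OR c = 0 OR 1 = 1
g3 = NOT g2 = NOT 1 = 0
g4 = g3 OR d = 0 OR 1 = 1
So g4 = 1.

c=1, d=1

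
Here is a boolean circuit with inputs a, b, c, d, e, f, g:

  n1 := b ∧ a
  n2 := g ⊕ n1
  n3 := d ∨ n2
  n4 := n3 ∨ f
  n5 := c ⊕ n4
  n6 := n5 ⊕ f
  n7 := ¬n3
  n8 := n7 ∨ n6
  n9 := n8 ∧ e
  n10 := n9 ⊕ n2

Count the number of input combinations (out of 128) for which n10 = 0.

n10 = n9 ⊕ n2 must be 0, so n9 and n2 are equal.
Enumerating the 128 input combinations, 56 give n10 = 0 and 72 give n10 = 1.

56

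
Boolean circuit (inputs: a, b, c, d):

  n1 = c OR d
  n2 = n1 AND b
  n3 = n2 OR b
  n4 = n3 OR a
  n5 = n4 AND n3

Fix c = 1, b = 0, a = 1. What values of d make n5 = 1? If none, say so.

no solution exists

With c = 1, b = 0, a = 1 fixed, none of the 2 settings of d give n5 = 1.
For example, with d=0:
n1 = c OR d = 1 OR 0 = 1
n2 = n1 AND b = 1 AND 0 = 0
n3 = n2 OR b = 0 OR 0 = 0
n4 = n3 OR a = 0 OR 1 = 1
n5 = n4 AND n3 = 1 AND 0 = 0
giving n5 = 0 ≠ 1.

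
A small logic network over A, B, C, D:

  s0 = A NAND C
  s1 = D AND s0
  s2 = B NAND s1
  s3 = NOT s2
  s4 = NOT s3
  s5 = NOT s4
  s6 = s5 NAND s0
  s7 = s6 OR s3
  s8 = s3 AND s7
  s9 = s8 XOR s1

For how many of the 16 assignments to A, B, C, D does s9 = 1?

3

s9 = s8 XOR s1 must be 1, so s8 and s1 differ.
Enumerating the 16 input combinations, 3 give s9 = 1 and 13 give s9 = 0.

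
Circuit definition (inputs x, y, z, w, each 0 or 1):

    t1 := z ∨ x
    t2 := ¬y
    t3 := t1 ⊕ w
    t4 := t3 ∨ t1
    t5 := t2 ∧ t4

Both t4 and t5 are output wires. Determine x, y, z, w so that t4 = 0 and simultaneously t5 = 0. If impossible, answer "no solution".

x=0, y=1, z=0, w=0

Check with x=0, y=1, z=0, w=0:
t1 = z ∨ x = 0 ∨ 0 = 0
t2 = ¬y = ¬1 = 0
t3 = t1 ⊕ w = 0 ⊕ 0 = 0
t4 = t3 ∨ t1 = 0 ∨ 0 = 0
t5 = t2 ∧ t4 = 0 ∧ 0 = 0
So t4 = 0 and t5 = 0.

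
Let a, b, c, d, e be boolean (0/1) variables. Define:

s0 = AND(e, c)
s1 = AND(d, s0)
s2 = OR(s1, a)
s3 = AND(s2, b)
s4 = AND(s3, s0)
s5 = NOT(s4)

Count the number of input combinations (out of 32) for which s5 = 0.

s5 = NOT(s4) must be 0, so s4 = 1.
Satisfying assignments:
  a=0, b=1, c=1, d=1, e=1
  a=1, b=1, c=1, d=0, e=1
  a=1, b=1, c=1, d=1, e=1

3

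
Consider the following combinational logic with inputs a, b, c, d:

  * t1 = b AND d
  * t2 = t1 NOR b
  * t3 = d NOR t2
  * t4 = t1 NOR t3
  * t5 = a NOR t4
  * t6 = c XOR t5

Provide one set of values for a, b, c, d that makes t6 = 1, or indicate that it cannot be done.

a=0, b=0, c=1, d=0

t6 = c XOR t5 must be 1, so c and t5 differ.
Check with a=0, b=0, c=1, d=0:
t1 = b AND d = 0 AND 0 = 0
t2 = t1 NOR b = 0 NOR 0 = 1
t3 = d NOR t2 = 0 NOR 1 = 0
t4 = t1 NOR t3 = 0 NOR 0 = 1
t5 = a NOR t4 = 0 NOR 1 = 0
t6 = c XOR t5 = 1 XOR 0 = 1
So t6 = 1 as required.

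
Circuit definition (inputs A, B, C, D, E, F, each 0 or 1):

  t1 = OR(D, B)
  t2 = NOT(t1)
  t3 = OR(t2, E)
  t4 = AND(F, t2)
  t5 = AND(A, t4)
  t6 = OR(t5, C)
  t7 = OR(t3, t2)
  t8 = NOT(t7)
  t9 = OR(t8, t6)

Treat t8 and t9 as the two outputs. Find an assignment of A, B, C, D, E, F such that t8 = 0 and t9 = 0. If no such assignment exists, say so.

A=1 B=1 C=0 D=1 E=1 F=1

Check with A=1 B=1 C=0 D=1 E=1 F=1:
t1 = OR(D, B) = OR(1, 1) = 1
t2 = NOT(t1) = NOT 1 = 0
t3 = OR(t2, E) = OR(0, 1) = 1
t4 = AND(F, t2) = AND(1, 0) = 0
t5 = AND(A, t4) = AND(1, 0) = 0
t6 = OR(t5, C) = OR(0, 0) = 0
t7 = OR(t3, t2) = OR(1, 0) = 1
t8 = NOT(t7) = NOT 1 = 0
t9 = OR(t8, t6) = OR(0, 0) = 0
So t8 = 0 and t9 = 0.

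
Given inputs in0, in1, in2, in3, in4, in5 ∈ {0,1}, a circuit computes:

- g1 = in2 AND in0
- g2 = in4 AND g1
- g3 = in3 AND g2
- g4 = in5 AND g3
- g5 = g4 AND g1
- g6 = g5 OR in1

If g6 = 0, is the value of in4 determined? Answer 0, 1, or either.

Both values of in4 occur among assignments with g6 = 0:
  in4=0: in0=0, in1=0, in2=0, in3=0, in4=0, in5=0
  in4=1: in0=0, in1=0, in2=0, in3=0, in4=1, in5=0

either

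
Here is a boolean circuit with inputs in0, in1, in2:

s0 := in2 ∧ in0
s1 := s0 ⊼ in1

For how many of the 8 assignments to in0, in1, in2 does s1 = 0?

1

s1 = s0 ⊼ in1 must be 0, so both s0 = 1 and in1 = 1.
Satisfying assignments:
  in0=1, in1=1, in2=1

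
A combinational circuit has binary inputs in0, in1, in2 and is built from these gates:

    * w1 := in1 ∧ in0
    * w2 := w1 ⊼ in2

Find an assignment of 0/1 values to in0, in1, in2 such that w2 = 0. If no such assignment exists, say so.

in0=1, in1=1, in2=1

w2 = w1 ⊼ in2 must be 0, so both w1 = 1 and in2 = 1.
w1 = in1 ∧ in0 must be 1, so both in1 = 1 and in0 = 1.
Check with in0=1, in1=1, in2=1:
w1 = in1 ∧ in0 = 1 ∧ 1 = 1
w2 = w1 ⊼ in2 = 1 ⊼ 1 = 0
So w2 = 0 as required.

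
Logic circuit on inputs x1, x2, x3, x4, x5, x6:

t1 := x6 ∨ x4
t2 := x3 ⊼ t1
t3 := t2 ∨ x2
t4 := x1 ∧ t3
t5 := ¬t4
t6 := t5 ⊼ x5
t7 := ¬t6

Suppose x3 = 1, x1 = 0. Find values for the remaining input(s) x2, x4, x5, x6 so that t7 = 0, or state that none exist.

t7 = ¬t6 must be 0, so t6 = 1.
Check with x3 = 1, x1 = 0 and x2=0, x4=0, x5=0, x6=1:
t1 = x6 ∨ x4 = 1 ∨ 0 = 1
t2 = x3 ⊼ t1 = 1 ⊼ 1 = 0
t3 = t2 ∨ x2 = 0 ∨ 0 = 0
t4 = x1 ∧ t3 = 0 ∧ 0 = 0
t5 = ¬t4 = ¬0 = 1
t6 = t5 ⊼ x5 = 1 ⊼ 0 = 1
t7 = ¬t6 = ¬1 = 0
So t7 = 0.

x2=0, x4=0, x5=0, x6=1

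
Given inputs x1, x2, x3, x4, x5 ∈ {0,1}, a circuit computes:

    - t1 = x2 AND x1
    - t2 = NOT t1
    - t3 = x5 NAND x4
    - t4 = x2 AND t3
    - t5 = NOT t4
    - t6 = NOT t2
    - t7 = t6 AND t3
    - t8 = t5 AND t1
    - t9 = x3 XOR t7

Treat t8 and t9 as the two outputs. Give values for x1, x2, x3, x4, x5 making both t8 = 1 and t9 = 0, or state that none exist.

Check with x1=1, x2=1, x3=0, x4=1, x5=1:
t1 = x2 AND x1 = 1 AND 1 = 1
t2 = NOT t1 = NOT 1 = 0
t3 = x5 NAND x4 = 1 NAND 1 = 0
t4 = x2 AND t3 = 1 AND 0 = 0
t5 = NOT t4 = NOT 0 = 1
t6 = NOT t2 = NOT 0 = 1
t7 = t6 AND t3 = 1 AND 0 = 0
t8 = t5 AND t1 = 1 AND 1 = 1
t9 = x3 XOR t7 = 0 XOR 0 = 0
So t8 = 1 and t9 = 0.

x1=1, x2=1, x3=0, x4=1, x5=1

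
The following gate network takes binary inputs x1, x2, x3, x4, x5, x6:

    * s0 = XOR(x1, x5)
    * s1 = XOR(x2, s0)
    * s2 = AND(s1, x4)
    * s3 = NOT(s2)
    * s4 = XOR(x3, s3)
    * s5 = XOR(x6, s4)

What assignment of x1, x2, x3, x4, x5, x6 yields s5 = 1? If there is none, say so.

x1=1, x2=1, x3=0, x4=1, x5=0, x6=0

s5 = XOR(x6, s4) must be 1, so x6 and s4 differ.
Check with x1=1, x2=1, x3=0, x4=1, x5=0, x6=0:
s0 = XOR(x1, x5) = XOR(1, 0) = 1
s1 = XOR(x2, s0) = XOR(1, 1) = 0
s2 = AND(s1, x4) = AND(0, 1) = 0
s3 = NOT(s2) = NOT 0 = 1
s4 = XOR(x3, s3) = XOR(0, 1) = 1
s5 = XOR(x6, s4) = XOR(0, 1) = 1
So s5 = 1 as required.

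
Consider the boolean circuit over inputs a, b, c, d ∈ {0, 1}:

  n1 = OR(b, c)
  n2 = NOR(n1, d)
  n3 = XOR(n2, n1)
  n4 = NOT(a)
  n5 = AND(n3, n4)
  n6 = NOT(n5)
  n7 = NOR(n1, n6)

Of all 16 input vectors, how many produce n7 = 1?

n7 = NOR(n1, n6) must be 1, so both n1 = 0 and n6 = 0.
n1 = OR(b, c) must be 0, so both b = 0 and c = 0.
n6 = NOT(n5) must be 0, so n5 = 1.
Satisfying assignments:
  a=0, b=0, c=0, d=0

1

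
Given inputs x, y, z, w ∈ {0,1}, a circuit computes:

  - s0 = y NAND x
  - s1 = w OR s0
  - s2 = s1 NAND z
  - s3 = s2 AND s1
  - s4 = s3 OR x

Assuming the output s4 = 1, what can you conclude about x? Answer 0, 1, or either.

either

Both values of x occur among assignments with s4 = 1:
  x=0: x=0, y=0, z=0, w=0
  x=1: x=1, y=0, z=0, w=0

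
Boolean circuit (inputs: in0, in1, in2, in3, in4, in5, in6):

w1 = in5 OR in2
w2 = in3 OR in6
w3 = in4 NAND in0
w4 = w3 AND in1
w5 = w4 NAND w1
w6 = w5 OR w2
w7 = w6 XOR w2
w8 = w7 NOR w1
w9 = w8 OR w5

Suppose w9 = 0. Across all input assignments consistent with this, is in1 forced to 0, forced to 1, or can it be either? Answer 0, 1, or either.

w9 = w8 OR w5 must be 0, so both w8 = 0 and w5 = 0.
Every assignment with w9 = 0 has in1 = 1; there are 36 such assignment(s).

1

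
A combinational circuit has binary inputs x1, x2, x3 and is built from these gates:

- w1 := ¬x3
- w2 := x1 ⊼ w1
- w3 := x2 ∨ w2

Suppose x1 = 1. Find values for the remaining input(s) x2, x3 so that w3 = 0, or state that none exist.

x2=0, x3=0

Check with x1 = 1 and x2=0, x3=0:
w1 = ¬x3 = ¬0 = 1
w2 = x1 ⊼ w1 = 1 ⊼ 1 = 0
w3 = x2 ∨ w2 = 0 ∨ 0 = 0
So w3 = 0.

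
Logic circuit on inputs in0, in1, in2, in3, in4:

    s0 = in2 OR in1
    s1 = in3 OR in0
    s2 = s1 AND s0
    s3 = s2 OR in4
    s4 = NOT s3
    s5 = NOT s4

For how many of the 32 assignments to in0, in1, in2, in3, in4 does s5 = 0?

7

s5 = NOT s4 must be 0, so s4 = 1.
s4 = NOT s3 must be 1, so s3 = 0.
Enumerating the 32 input combinations, 7 give s5 = 0 and 25 give s5 = 1.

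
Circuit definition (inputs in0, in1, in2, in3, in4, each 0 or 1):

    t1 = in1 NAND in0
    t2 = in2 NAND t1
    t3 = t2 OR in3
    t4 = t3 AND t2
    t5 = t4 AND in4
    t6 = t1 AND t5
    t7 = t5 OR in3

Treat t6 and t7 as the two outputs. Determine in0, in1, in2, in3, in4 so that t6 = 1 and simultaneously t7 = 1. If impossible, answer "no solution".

Check with in0=0, in1=1, in2=0, in3=0, in4=1:
t1 = in1 NAND in0 = 1 NAND 0 = 1
t2 = in2 NAND t1 = 0 NAND 1 = 1
t3 = t2 OR in3 = 1 OR 0 = 1
t4 = t3 AND t2 = 1 AND 1 = 1
t5 = t4 AND in4 = 1 AND 1 = 1
t6 = t1 AND t5 = 1 AND 1 = 1
t7 = t5 OR in3 = 1 OR 0 = 1
So t6 = 1 and t7 = 1.

in0=0, in1=1, in2=0, in3=0, in4=1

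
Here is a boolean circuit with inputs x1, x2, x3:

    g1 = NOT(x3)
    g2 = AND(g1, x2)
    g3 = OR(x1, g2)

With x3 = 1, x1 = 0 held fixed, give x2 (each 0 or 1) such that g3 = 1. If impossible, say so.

With x3 = 1, x1 = 0 fixed, none of the 2 settings of x2 give g3 = 1.
For example, with x2=0:
g1 = NOT(x3) = NOT 1 = 0
g2 = AND(g1, x2) = AND(0, 0) = 0
g3 = OR(x1, g2) = OR(0, 0) = 0
giving g3 = 0 ≠ 1.

no solution exists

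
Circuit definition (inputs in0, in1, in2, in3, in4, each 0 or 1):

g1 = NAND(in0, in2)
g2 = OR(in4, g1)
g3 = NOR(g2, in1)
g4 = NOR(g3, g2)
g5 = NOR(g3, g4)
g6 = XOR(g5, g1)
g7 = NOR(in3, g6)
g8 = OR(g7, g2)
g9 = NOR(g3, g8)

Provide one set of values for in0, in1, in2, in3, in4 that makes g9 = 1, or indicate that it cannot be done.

in0=1 in1=1 in2=1 in3=1 in4=0

g9 = NOR(g3, g8) must be 1, so both g3 = 0 and g8 = 0.
g3 = NOR(g2, in1) must be 0, so at least one of g2, in1 is 1.
Check with in0=1 in1=1 in2=1 in3=1 in4=0:
g1 = NAND(in0, in2) = NAND(1, 1) = 0
g2 = OR(in4, g1) = OR(0, 0) = 0
g3 = NOR(g2, in1) = NOR(0, 1) = 0
g4 = NOR(g3, g2) = NOR(0, 0) = 1
g5 = NOR(g3, g4) = NOR(0, 1) = 0
g6 = XOR(g5, g1) = XOR(0, 0) = 0
g7 = NOR(in3, g6) = NOR(1, 0) = 0
g8 = OR(g7, g2) = OR(0, 0) = 0
g9 = NOR(g3, g8) = NOR(0, 0) = 1
So g9 = 1 as required.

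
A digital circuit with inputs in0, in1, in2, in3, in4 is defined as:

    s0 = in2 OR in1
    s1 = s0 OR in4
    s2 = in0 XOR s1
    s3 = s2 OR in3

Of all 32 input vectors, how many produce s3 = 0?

s3 = s2 OR in3 must be 0, so both s2 = 0 and in3 = 0.
s2 = in0 XOR s1 must be 0, so in0 and s1 are equal.
Enumerating the 32 input combinations, 8 give s3 = 0 and 24 give s3 = 1.

8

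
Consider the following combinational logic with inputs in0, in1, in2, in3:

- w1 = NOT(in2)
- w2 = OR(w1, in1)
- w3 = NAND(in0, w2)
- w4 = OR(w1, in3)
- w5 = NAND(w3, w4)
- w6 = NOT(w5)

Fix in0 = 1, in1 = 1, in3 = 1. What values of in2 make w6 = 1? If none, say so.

With in0 = 1, in1 = 1, in3 = 1 fixed, none of the 2 settings of in2 give w6 = 1.
For example, with in2=0:
w1 = NOT(in2) = NOT 0 = 1
w2 = OR(w1, in1) = OR(1, 1) = 1
w3 = NAND(in0, w2) = NAND(1, 1) = 0
w4 = OR(w1, in3) = OR(1, 1) = 1
w5 = NAND(w3, w4) = NAND(0, 1) = 1
w6 = NOT(w5) = NOT 1 = 0
giving w6 = 0 ≠ 1.

no solution exists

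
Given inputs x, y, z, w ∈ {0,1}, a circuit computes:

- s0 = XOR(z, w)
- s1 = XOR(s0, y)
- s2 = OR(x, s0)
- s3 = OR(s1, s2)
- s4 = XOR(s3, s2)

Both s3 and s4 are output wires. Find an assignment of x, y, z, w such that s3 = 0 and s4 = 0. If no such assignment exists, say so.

x=0, y=0, z=1, w=1

Check with x=0, y=0, z=1, w=1:
s0 = XOR(z, w) = XOR(1, 1) = 0
s1 = XOR(s0, y) = XOR(0, 0) = 0
s2 = OR(x, s0) = OR(0, 0) = 0
s3 = OR(s1, s2) = OR(0, 0) = 0
s4 = XOR(s3, s2) = XOR(0, 0) = 0
So s3 = 0 and s4 = 0.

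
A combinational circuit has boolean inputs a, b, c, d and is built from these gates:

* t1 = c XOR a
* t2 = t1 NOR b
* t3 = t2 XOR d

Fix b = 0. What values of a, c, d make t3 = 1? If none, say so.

a=1, c=0, d=1

t3 = t2 XOR d must be 1, so t2 and d differ.
Check with b = 0 and a=1, c=0, d=1:
t1 = c XOR a = 0 XOR 1 = 1
t2 = t1 NOR b = 1 NOR 0 = 0
t3 = t2 XOR d = 0 XOR 1 = 1
So t3 = 1.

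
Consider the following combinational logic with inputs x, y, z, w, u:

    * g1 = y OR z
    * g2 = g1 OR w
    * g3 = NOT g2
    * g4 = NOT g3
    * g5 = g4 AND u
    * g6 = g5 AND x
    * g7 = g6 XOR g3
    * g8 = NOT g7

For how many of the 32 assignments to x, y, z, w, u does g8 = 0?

11

g8 = NOT g7 must be 0, so g7 = 1.
Enumerating the 32 input combinations, 11 give g8 = 0 and 21 give g8 = 1.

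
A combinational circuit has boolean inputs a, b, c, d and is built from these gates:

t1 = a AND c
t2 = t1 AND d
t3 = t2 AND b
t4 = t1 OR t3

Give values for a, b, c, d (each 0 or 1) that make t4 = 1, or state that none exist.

a=1, b=0, c=1, d=1

t4 = t1 OR t3 must be 1, so at least one of t1, t3 is 1.
Check with a=1, b=0, c=1, d=1:
t1 = a AND c = 1 AND 1 = 1
t2 = t1 AND d = 1 AND 1 = 1
t3 = t2 AND b = 1 AND 0 = 0
t4 = t1 OR t3 = 1 OR 0 = 1
So t4 = 1 as required.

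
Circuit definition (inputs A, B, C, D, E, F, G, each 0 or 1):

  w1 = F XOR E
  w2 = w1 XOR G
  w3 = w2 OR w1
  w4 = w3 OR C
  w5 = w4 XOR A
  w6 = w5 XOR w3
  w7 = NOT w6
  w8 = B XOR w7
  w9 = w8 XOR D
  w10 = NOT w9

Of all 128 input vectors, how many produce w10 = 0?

64

w10 = NOT w9 must be 0, so w9 = 1.
w9 = w8 XOR D must be 1, so w8 and D differ.
Enumerating the 128 input combinations, 64 give w10 = 0 and 64 give w10 = 1.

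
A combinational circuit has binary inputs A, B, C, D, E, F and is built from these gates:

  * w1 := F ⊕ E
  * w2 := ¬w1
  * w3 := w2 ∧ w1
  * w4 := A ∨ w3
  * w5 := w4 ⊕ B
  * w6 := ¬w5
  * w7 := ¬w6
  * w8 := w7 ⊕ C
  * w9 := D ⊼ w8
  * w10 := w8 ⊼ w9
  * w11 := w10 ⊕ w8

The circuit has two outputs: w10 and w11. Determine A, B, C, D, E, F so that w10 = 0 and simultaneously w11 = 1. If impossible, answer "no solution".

A=0 B=1 C=0 D=0 E=1 F=1

Check with A=0 B=1 C=0 D=0 E=1 F=1:
w1 = F ⊕ E = 1 ⊕ 1 = 0
w2 = ¬w1 = ¬0 = 1
w3 = w2 ∧ w1 = 1 ∧ 0 = 0
w4 = A ∨ w3 = 0 ∨ 0 = 0
w5 = w4 ⊕ B = 0 ⊕ 1 = 1
w6 = ¬w5 = ¬1 = 0
w7 = ¬w6 = ¬0 = 1
w8 = w7 ⊕ C = 1 ⊕ 0 = 1
w9 = D ⊼ w8 = 0 ⊼ 1 = 1
w10 = w8 ⊼ w9 = 1 ⊼ 1 = 0
w11 = w10 ⊕ w8 = 0 ⊕ 1 = 1
So w10 = 0 and w11 = 1.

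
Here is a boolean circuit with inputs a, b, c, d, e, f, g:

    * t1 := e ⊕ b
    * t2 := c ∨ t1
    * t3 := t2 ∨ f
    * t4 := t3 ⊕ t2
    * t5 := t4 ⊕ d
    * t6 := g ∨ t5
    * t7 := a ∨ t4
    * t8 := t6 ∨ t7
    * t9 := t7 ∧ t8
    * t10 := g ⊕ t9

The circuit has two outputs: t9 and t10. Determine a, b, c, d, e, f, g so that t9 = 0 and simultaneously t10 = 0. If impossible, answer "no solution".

Check with a=0, b=1, c=1, d=0, e=0, f=1, g=0:
t1 = e ⊕ b = 0 ⊕ 1 = 1
t2 = c ∨ t1 = 1 ∨ 1 = 1
t3 = t2 ∨ f = 1 ∨ 1 = 1
t4 = t3 ⊕ t2 = 1 ⊕ 1 = 0
t5 = t4 ⊕ d = 0 ⊕ 0 = 0
t6 = g ∨ t5 = 0 ∨ 0 = 0
t7 = a ∨ t4 = 0 ∨ 0 = 0
t8 = t6 ∨ t7 = 0 ∨ 0 = 0
t9 = t7 ∧ t8 = 0 ∧ 0 = 0
t10 = g ⊕ t9 = 0 ⊕ 0 = 0
So t9 = 0 and t10 = 0.

a=0, b=1, c=1, d=0, e=0, f=1, g=0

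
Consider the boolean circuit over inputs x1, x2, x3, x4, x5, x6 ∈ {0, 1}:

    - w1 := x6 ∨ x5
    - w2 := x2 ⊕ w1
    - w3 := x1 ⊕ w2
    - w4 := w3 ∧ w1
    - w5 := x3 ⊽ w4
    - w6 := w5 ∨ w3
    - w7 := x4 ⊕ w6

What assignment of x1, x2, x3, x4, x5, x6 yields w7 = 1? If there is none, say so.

x1=0, x2=0, x3=1, x4=0, x5=0, x6=1

w7 = x4 ⊕ w6 must be 1, so x4 and w6 differ.
Check with x1=0, x2=0, x3=1, x4=0, x5=0, x6=1:
w1 = x6 ∨ x5 = 1 ∨ 0 = 1
w2 = x2 ⊕ w1 = 0 ⊕ 1 = 1
w3 = x1 ⊕ w2 = 0 ⊕ 1 = 1
w4 = w3 ∧ w1 = 1 ∧ 1 = 1
w5 = x3 ⊽ w4 = 1 ⊽ 1 = 0
w6 = w5 ∨ w3 = 0 ∨ 1 = 1
w7 = x4 ⊕ w6 = 0 ⊕ 1 = 1
So w7 = 1 as required.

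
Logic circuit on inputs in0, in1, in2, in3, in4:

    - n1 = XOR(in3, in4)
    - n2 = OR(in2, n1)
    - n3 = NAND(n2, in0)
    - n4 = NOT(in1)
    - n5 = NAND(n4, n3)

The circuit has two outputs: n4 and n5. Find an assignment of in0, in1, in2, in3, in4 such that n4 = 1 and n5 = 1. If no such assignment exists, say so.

Check with in0=1 in1=0 in2=1 in3=0 in4=0:
n1 = XOR(in3, in4) = XOR(0, 0) = 0
n2 = OR(in2, n1) = OR(1, 0) = 1
n3 = NAND(n2, in0) = NAND(1, 1) = 0
n4 = NOT(in1) = NOT 0 = 1
n5 = NAND(n4, n3) = NAND(1, 0) = 1
So n4 = 1 and n5 = 1.

in0=1 in1=0 in2=1 in3=0 in4=0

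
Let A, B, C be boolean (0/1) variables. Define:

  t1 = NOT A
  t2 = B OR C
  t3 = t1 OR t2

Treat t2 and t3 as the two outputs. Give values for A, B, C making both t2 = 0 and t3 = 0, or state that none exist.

A=1 B=0 C=0

Check with A=1 B=0 C=0:
t1 = NOT A = NOT 1 = 0
t2 = B OR C = 0 OR 0 = 0
t3 = t1 OR t2 = 0 OR 0 = 0
So t2 = 0 and t3 = 0.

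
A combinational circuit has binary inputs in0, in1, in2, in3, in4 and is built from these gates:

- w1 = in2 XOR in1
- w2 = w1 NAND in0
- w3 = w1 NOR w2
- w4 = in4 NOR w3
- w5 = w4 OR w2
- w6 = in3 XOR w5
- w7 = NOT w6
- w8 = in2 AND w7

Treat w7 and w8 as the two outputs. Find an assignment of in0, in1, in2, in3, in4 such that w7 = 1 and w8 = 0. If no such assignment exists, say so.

in0=0 in1=1 in2=0 in3=1 in4=0

Check with in0=0 in1=1 in2=0 in3=1 in4=0:
w1 = in2 XOR in1 = 0 XOR 1 = 1
w2 = w1 NAND in0 = 1 NAND 0 = 1
w3 = w1 NOR w2 = 1 NOR 1 = 0
w4 = in4 NOR w3 = 0 NOR 0 = 1
w5 = w4 OR w2 = 1 OR 1 = 1
w6 = in3 XOR w5 = 1 XOR 1 = 0
w7 = NOT w6 = NOT 0 = 1
w8 = in2 AND w7 = 0 AND 1 = 0
So w7 = 1 and w8 = 0.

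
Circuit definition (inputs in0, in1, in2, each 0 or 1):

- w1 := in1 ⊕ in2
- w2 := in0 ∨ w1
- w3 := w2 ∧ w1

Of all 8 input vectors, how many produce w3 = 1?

w3 = w2 ∧ w1 must be 1, so both w2 = 1 and w1 = 1.
Satisfying assignments:
  in0=0, in1=0, in2=1
  in0=0, in1=1, in2=0
  in0=1, in1=0, in2=1
  in0=1, in1=1, in2=0

4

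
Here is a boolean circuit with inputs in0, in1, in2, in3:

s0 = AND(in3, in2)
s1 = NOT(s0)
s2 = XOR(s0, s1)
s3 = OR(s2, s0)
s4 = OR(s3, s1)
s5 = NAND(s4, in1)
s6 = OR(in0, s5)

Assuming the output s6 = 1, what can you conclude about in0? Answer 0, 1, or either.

Both values of in0 occur among assignments with s6 = 1:
  in0=0: in0=0, in1=0, in2=0, in3=0
  in0=1: in0=1, in1=0, in2=0, in3=0

either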